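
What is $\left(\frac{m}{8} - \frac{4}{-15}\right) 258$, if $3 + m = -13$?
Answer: $- \frac{2236}{5} \approx -447.2$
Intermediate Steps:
$m = -16$ ($m = -3 - 13 = -16$)
$\left(\frac{m}{8} - \frac{4}{-15}\right) 258 = \left(- \frac{16}{8} - \frac{4}{-15}\right) 258 = \left(\left(-16\right) \frac{1}{8} - - \frac{4}{15}\right) 258 = \left(-2 + \frac{4}{15}\right) 258 = \left(- \frac{26}{15}\right) 258 = - \frac{2236}{5}$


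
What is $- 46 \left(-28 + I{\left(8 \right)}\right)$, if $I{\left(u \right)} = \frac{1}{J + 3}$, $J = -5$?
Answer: $1311$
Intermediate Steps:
$I{\left(u \right)} = - \frac{1}{2}$ ($I{\left(u \right)} = \frac{1}{-5 + 3} = \frac{1}{-2} = - \frac{1}{2}$)
$- 46 \left(-28 + I{\left(8 \right)}\right) = - 46 \left(-28 - \frac{1}{2}\right) = \left(-46\right) \left(- \frac{57}{2}\right) = 1311$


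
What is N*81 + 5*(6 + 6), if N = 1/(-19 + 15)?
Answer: 159/4 ≈ 39.750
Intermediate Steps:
N = -¼ (N = 1/(-4) = -¼ ≈ -0.25000)
N*81 + 5*(6 + 6) = -¼*81 + 5*(6 + 6) = -81/4 + 5*12 = -81/4 + 60 = 159/4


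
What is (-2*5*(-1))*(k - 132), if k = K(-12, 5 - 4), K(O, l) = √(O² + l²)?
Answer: -1320 + 10*√145 ≈ -1199.6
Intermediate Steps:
k = √145 (k = √((-12)² + (5 - 4)²) = √(144 + 1²) = √(144 + 1) = √145 ≈ 12.042)
(-2*5*(-1))*(k - 132) = (-2*5*(-1))*(√145 - 132) = (-10*(-1))*(-132 + √145) = 10*(-132 + √145) = -1320 + 10*√145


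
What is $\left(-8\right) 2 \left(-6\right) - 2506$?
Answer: $-2410$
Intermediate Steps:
$\left(-8\right) 2 \left(-6\right) - 2506 = \left(-16\right) \left(-6\right) - 2506 = 96 - 2506 = -2410$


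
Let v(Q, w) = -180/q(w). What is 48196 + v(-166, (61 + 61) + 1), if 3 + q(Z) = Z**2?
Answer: 121502086/2521 ≈ 48196.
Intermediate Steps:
q(Z) = -3 + Z**2
v(Q, w) = -180/(-3 + w**2)
48196 + v(-166, (61 + 61) + 1) = 48196 - 180/(-3 + ((61 + 61) + 1)**2) = 48196 - 180/(-3 + (122 + 1)**2) = 48196 - 180/(-3 + 123**2) = 48196 - 180/(-3 + 15129) = 48196 - 180/15126 = 48196 - 180*1/15126 = 48196 - 30/2521 = 121502086/2521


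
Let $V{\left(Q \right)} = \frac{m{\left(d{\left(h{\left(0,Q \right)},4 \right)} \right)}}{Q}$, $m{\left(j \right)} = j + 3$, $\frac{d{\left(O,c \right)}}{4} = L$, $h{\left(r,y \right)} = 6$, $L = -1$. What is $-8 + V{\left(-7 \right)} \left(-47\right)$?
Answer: $- \frac{103}{7} \approx -14.714$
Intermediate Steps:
$d{\left(O,c \right)} = -4$ ($d{\left(O,c \right)} = 4 \left(-1\right) = -4$)
$m{\left(j \right)} = 3 + j$
$V{\left(Q \right)} = - \frac{1}{Q}$ ($V{\left(Q \right)} = \frac{3 - 4}{Q} = - \frac{1}{Q}$)
$-8 + V{\left(-7 \right)} \left(-47\right) = -8 + - \frac{1}{-7} \left(-47\right) = -8 + \left(-1\right) \left(- \frac{1}{7}\right) \left(-47\right) = -8 + \frac{1}{7} \left(-47\right) = -8 - \frac{47}{7} = - \frac{103}{7}$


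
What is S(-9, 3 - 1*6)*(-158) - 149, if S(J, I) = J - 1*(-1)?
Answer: 1115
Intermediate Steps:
S(J, I) = 1 + J (S(J, I) = J + 1 = 1 + J)
S(-9, 3 - 1*6)*(-158) - 149 = (1 - 9)*(-158) - 149 = -8*(-158) - 149 = 1264 - 149 = 1115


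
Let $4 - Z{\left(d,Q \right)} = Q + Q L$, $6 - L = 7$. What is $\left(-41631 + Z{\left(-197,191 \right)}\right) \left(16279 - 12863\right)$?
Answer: $-142197832$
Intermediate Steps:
$L = -1$ ($L = 6 - 7 = -1$)
$Z{\left(d,Q \right)} = 4$ ($Z{\left(d,Q \right)} = 4 - \left(Q + Q \left(-1\right)\right) = 4 - \left(Q - Q\right) = 4 - 0 = 4 + 0 = 4$)
$\left(-41631 + Z{\left(-197,191 \right)}\right) \left(16279 - 12863\right) = \left(-41631 + 4\right) \left(16279 - 12863\right) = \left(-41627\right) 3416 = -142197832$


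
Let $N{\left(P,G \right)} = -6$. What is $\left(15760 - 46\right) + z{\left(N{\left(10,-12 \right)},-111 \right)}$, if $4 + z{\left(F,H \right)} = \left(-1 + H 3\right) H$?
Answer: $52784$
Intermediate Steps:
$z{\left(F,H \right)} = -4 + H \left(-1 + 3 H\right)$ ($z{\left(F,H \right)} = -4 + \left(-1 + H 3\right) H = -4 + \left(-1 + 3 H\right) H = -4 + H \left(-1 + 3 H\right)$)
$\left(15760 - 46\right) + z{\left(N{\left(10,-12 \right)},-111 \right)} = \left(15760 - 46\right) - \left(-107 - 36963\right) = 15714 + \left(-4 + 111 + 3 \cdot 12321\right) = 15714 + \left(-4 + 111 + 36963\right) = 15714 + 37070 = 52784$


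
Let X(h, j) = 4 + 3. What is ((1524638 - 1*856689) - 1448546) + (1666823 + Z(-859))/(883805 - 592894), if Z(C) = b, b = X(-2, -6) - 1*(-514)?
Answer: -227082586523/290911 ≈ -7.8059e+5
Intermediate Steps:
X(h, j) = 7
b = 521 (b = 7 - 1*(-514) = 7 + 514 = 521)
Z(C) = 521
((1524638 - 1*856689) - 1448546) + (1666823 + Z(-859))/(883805 - 592894) = ((1524638 - 1*856689) - 1448546) + (1666823 + 521)/(883805 - 592894) = ((1524638 - 856689) - 1448546) + 1667344/290911 = (667949 - 1448546) + 1667344*(1/290911) = -780597 + 1667344/290911 = -227082586523/290911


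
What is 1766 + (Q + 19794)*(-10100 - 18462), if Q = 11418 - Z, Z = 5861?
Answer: -724073496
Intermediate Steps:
Q = 5557 (Q = 11418 - 1*5861 = 11418 - 5861 = 5557)
1766 + (Q + 19794)*(-10100 - 18462) = 1766 + (5557 + 19794)*(-10100 - 18462) = 1766 + 25351*(-28562) = 1766 - 724075262 = -724073496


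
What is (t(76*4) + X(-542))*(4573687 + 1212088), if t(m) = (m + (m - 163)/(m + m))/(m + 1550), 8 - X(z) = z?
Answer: 3588121110799075/1127232 ≈ 3.1831e+9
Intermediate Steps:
X(z) = 8 - z
t(m) = (m + (-163 + m)/(2*m))/(1550 + m) (t(m) = (m + (-163 + m)/((2*m)))/(1550 + m) = (m + (-163 + m)*(1/(2*m)))/(1550 + m) = (m + (-163 + m)/(2*m))/(1550 + m))
(t(76*4) + X(-542))*(4573687 + 1212088) = ((-163 + 76*4 + 2*(76*4)²)/(2*((76*4))*(1550 + 76*4)) + (8 - 1*(-542)))*(4573687 + 1212088) = ((½)*(-163 + 304 + 2*304²)/(304*(1550 + 304)) + (8 + 542))*5785775 = ((½)*(1/304)*(-163 + 304 + 2*92416)/1854 + 550)*5785775 = ((½)*(1/304)*(1/1854)*(-163 + 304 + 184832) + 550)*5785775 = ((½)*(1/304)*(1/1854)*184973 + 550)*5785775 = (184973/1127232 + 550)*5785775 = (620162573/1127232)*5785775 = 3588121110799075/1127232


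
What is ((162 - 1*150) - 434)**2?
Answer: 178084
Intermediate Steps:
((162 - 1*150) - 434)**2 = ((162 - 150) - 434)**2 = (12 - 434)**2 = (-422)**2 = 178084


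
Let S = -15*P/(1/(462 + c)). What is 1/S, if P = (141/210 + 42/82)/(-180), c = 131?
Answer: 34440/2014421 ≈ 0.017097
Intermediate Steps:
P = -3397/516600 (P = (141*(1/210) + 42*(1/82))*(-1/180) = (47/70 + 21/41)*(-1/180) = (3397/2870)*(-1/180) = -3397/516600 ≈ -0.0065757)
S = 2014421/34440 (S = -(-3397)/(34440*(1/(462 + 131))) = -(-3397)/(34440*(1/593)) = -(-3397)/(34440*1/593) = -(-3397)*593/34440 = -15*(-2014421/516600) = 2014421/34440 ≈ 58.491)
1/S = 1/(2014421/34440) = 34440/2014421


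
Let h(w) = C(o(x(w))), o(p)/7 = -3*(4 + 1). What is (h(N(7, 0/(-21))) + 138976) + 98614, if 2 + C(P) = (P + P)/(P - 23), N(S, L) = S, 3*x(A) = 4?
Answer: 15205737/64 ≈ 2.3759e+5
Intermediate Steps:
x(A) = 4/3 (x(A) = (⅓)*4 = 4/3)
o(p) = -105 (o(p) = 7*(-3*(4 + 1)) = 7*(-3*5) = 7*(-15) = -105)
C(P) = -2 + 2*P/(-23 + P) (C(P) = -2 + (P + P)/(P - 23) = -2 + (2*P)/(-23 + P) = -2 + 2*P/(-23 + P))
h(w) = -23/64 (h(w) = 46/(-23 - 105) = 46/(-128) = 46*(-1/128) = -23/64)
(h(N(7, 0/(-21))) + 138976) + 98614 = (-23/64 + 138976) + 98614 = 8894441/64 + 98614 = 15205737/64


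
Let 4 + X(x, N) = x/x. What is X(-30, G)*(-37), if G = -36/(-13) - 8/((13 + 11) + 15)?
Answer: 111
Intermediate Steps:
G = 100/39 (G = -36*(-1/13) - 8/(24 + 15) = 36/13 - 8/39 = 100/39 ≈ 2.5641)
X(x, N) = -3 (X(x, N) = -4 + x/x = -4 + 1 = -3)
X(-30, G)*(-37) = -3*(-37) = 111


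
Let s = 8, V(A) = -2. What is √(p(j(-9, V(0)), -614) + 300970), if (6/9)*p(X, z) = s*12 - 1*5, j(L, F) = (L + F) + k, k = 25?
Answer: 59*√346/2 ≈ 548.73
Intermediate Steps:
j(L, F) = 25 + F + L (j(L, F) = (L + F) + 25 = (F + L) + 25 = 25 + F + L)
p(X, z) = 273/2 (p(X, z) = 3*(8*12 - 1*5)/2 = 3*(96 - 5)/2 = (3/2)*91 = 273/2)
√(p(j(-9, V(0)), -614) + 300970) = √(273/2 + 300970) = √(602213/2) = 59*√346/2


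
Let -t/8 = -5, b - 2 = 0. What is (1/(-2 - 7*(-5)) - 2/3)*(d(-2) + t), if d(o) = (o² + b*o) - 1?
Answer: -377/15 ≈ -25.133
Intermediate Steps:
b = 2 (b = 2 + 0 = 2)
t = 40 (t = -8*(-5) = 40)
d(o) = -1 + o² + 2*o (d(o) = (o² + 2*o) - 1 = -1 + o² + 2*o)
(1/(-2 - 7*(-5)) - 2/3)*(d(-2) + t) = (1/(-2 - 7*(-5)) - 2/3)*((-1 + (-2)² + 2*(-2)) + 40) = (-⅕/(-9) - 2*⅓)*((-1 + 4 - 4) + 40) = (-⅑*(-⅕) - ⅔)*(-1 + 40) = (1/45 - ⅔)*39 = -29/45*39 = -377/15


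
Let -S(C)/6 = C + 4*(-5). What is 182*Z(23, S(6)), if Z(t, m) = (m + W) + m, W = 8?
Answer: 32032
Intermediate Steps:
S(C) = 120 - 6*C (S(C) = -6*(C + 4*(-5)) = -6*(C - 20) = -6*(-20 + C) = 120 - 6*C)
Z(t, m) = 8 + 2*m (Z(t, m) = (m + 8) + m = (8 + m) + m = 8 + 2*m)
182*Z(23, S(6)) = 182*(8 + 2*(120 - 6*6)) = 182*(8 + 2*(120 - 36)) = 182*(8 + 2*84) = 182*(8 + 168) = 182*176 = 32032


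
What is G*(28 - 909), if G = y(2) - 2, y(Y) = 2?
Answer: 0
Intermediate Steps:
G = 0 (G = 2 - 2 = 0)
G*(28 - 909) = 0*(28 - 909) = 0*(-881) = 0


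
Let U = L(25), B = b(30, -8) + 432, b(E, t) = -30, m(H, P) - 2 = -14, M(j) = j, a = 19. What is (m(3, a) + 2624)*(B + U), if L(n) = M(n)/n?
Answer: 1052636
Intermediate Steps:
m(H, P) = -12 (m(H, P) = 2 - 14 = -12)
B = 402 (B = -30 + 432 = 402)
L(n) = 1 (L(n) = n/n = 1)
U = 1
(m(3, a) + 2624)*(B + U) = (-12 + 2624)*(402 + 1) = 2612*403 = 1052636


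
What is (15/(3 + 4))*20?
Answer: 300/7 ≈ 42.857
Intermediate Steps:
(15/(3 + 4))*20 = (15/7)*20 = 300/7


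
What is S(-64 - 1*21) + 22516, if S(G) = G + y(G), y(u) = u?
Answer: 22346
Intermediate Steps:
S(G) = 2*G (S(G) = G + G = 2*G)
S(-64 - 1*21) + 22516 = 2*(-64 - 1*21) + 22516 = 2*(-64 - 21) + 22516 = 2*(-85) + 22516 = -170 + 22516 = 22346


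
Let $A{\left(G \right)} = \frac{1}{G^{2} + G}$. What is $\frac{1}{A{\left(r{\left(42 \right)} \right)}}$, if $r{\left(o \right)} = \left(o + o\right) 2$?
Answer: $28392$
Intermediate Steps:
$r{\left(o \right)} = 4 o$ ($r{\left(o \right)} = 2 o 2 = 4 o$)
$A{\left(G \right)} = \frac{1}{G + G^{2}}$
$\frac{1}{A{\left(r{\left(42 \right)} \right)}} = \frac{1}{\frac{1}{4 \cdot 42} \frac{1}{1 + 4 \cdot 42}} = \frac{1}{\frac{1}{168} \frac{1}{1 + 168}} = \frac{1}{\frac{1}{168} \cdot \frac{1}{169}} = \frac{1}{\frac{1}{28392}} = 28392$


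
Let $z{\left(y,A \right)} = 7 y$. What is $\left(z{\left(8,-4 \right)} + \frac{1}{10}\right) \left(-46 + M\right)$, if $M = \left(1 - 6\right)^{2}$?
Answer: $- \frac{11781}{10} \approx -1178.1$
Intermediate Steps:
$M = 25$ ($M = \left(-5\right)^{2} = 25$)
$\left(z{\left(8,-4 \right)} + \frac{1}{10}\right) \left(-46 + M\right) = \left(7 \cdot 8 + \frac{1}{10}\right) \left(-46 + 25\right) = \left(56 + \frac{1}{10}\right) \left(-21\right) = \frac{561}{10} \left(-21\right) = - \frac{11781}{10}$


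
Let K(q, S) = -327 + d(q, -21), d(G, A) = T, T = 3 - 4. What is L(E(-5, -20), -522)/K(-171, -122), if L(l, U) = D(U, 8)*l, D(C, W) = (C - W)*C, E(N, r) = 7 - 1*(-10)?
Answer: -1175805/82 ≈ -14339.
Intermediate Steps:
T = -1
d(G, A) = -1
E(N, r) = 17 (E(N, r) = 7 + 10 = 17)
K(q, S) = -328 (K(q, S) = -327 - 1 = -328)
D(C, W) = C*(C - W)
L(l, U) = U*l*(-8 + U) (L(l, U) = (U*(U - 1*8))*l = (U*(U - 8))*l = (U*(-8 + U))*l = U*l*(-8 + U))
L(E(-5, -20), -522)/K(-171, -122) = -522*17*(-8 - 522)/(-328) = -522*17*(-530)*(-1/328) = 4703220*(-1/328) = -1175805/82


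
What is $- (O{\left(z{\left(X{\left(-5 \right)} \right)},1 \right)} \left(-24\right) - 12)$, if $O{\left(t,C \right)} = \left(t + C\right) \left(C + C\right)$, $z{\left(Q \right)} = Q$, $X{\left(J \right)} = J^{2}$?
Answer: $1260$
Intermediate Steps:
$O{\left(t,C \right)} = 2 C \left(C + t\right)$ ($O{\left(t,C \right)} = \left(C + t\right) 2 C = 2 C \left(C + t\right)$)
$- (O{\left(z{\left(X{\left(-5 \right)} \right)},1 \right)} \left(-24\right) - 12) = - (2 \cdot 1 \left(1 + \left(-5\right)^{2}\right) \left(-24\right) - 12) = - (2 \cdot 1 \left(1 + 25\right) \left(-24\right) - 12) = - (2 \cdot 1 \cdot 26 \left(-24\right) - 12) = - (52 \left(-24\right) - 12) = - (-1248 - 12) = \left(-1\right) \left(-1260\right) = 1260$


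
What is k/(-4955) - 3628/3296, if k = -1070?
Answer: -722501/816584 ≈ -0.88478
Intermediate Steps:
k/(-4955) - 3628/3296 = -1070/(-4955) - 3628/3296 = -1070*(-1/4955) - 3628*1/3296 = 214/991 - 907/824 = -722501/816584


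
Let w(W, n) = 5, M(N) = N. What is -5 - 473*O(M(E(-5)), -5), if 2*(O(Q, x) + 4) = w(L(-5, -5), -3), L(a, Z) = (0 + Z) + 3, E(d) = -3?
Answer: 1409/2 ≈ 704.50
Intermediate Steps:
L(a, Z) = 3 + Z (L(a, Z) = Z + 3 = 3 + Z)
O(Q, x) = -3/2 (O(Q, x) = -4 + (½)*5 = -4 + 5/2 = -3/2)
-5 - 473*O(M(E(-5)), -5) = -5 - 473*(-3/2) = -5 + 1419/2 = 1409/2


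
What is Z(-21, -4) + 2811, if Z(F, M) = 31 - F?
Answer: 2863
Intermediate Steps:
Z(-21, -4) + 2811 = (31 - 1*(-21)) + 2811 = (31 + 21) + 2811 = 52 + 2811 = 2863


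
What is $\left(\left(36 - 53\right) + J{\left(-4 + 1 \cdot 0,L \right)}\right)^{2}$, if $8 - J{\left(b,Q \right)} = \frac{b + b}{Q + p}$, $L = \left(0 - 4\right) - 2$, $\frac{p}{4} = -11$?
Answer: $\frac{52441}{625} \approx 83.906$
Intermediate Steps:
$p = -44$ ($p = 4 \left(-11\right) = -44$)
$L = -6$ ($L = -4 - 2 = -6$)
$J{\left(b,Q \right)} = 8 - \frac{2 b}{-44 + Q}$ ($J{\left(b,Q \right)} = 8 - \frac{b + b}{Q - 44} = 8 - \frac{2 b}{-44 + Q}$)
$\left(\left(36 - 53\right) + J{\left(-4 + 1 \cdot 0,L \right)}\right)^{2} = \left(\left(36 - 53\right) + \frac{2 \left(-176 - \left(-4 + 1 \cdot 0\right) + 4 \left(-6\right)\right)}{-44 - 6}\right)^{2} = \left(-17 + \frac{2 \left(-176 - \left(-4 + 0\right) - 24\right)}{-50}\right)^{2} = \left(-17 + 2 \left(- \frac{1}{50}\right) \left(-176 - -4 - 24\right)\right)^{2} = \left(-17 + 2 \left(- \frac{1}{50}\right) \left(-176 + 4 - 24\right)\right)^{2} = \left(-17 + 2 \left(- \frac{1}{50}\right) \left(-196\right)\right)^{2} = \left(-17 + \frac{196}{25}\right)^{2} = \left(- \frac{229}{25}\right)^{2} = \frac{52441}{625}$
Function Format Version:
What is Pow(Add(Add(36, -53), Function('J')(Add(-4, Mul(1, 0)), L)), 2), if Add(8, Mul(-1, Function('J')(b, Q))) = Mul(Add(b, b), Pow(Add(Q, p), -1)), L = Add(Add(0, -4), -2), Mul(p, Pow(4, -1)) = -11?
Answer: Rational(52441, 625) ≈ 83.906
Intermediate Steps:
p = -44 (p = Mul(4, -11) = -44)
L = -6 (L = Add(-4, -2) = -6)
Function('J')(b, Q) = Add(8, Mul(-2, b, Pow(Add(-44, Q), -1))) (Function('J')(b, Q) = Add(8, Mul(-1, Mul(Add(b, b), Pow(Add(Q, -44), -1)))) = Add(8, Mul(-1, Mul(Mul(2, b), Pow(Add(-44, Q), -1)))) = Add(8, Mul(-1, Mul(2, b, Pow(Add(-44, Q), -1)))) = Add(8, Mul(-2, b, Pow(Add(-44, Q), -1))))
Pow(Add(Add(36, -53), Function('J')(Add(-4, Mul(1, 0)), L)), 2) = Pow(Add(Add(36, -53), Mul(2, Pow(Add(-44, -6), -1), Add(-176, Mul(-1, Add(-4, Mul(1, 0))), Mul(4, -6)))), 2) = Pow(Add(-17, Mul(2, Pow(-50, -1), Add(-176, Mul(-1, Add(-4, 0)), -24))), 2) = Pow(Add(-17, Mul(2, Rational(-1, 50), Add(-176, Mul(-1, -4), -24))), 2) = Pow(Add(-17, Mul(2, Rational(-1, 50), Add(-176, 4, -24))), 2) = Pow(Add(-17, Mul(2, Rational(-1, 50), -196)), 2) = Pow(Add(-17, Rational(196, 25)), 2) = Pow(Rational(-229, 25), 2) = Rational(52441, 625)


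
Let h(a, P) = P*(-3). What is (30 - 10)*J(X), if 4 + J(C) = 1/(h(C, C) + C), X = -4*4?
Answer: -635/8 ≈ -79.375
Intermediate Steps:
h(a, P) = -3*P
X = -16
J(C) = -4 - 1/(2*C) (J(C) = -4 + 1/(-3*C + C) = -4 + 1/(-2*C) = -4 - 1/(2*C))
(30 - 10)*J(X) = (30 - 10)*(-4 - ½/(-16)) = 20*(-4 - ½*(-1/16)) = 20*(-4 + 1/32) = 20*(-127/32) = -635/8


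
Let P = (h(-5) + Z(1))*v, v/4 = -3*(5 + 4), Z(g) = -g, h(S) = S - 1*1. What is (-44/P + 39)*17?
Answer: 125120/189 ≈ 662.01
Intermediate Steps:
h(S) = -1 + S (h(S) = S - 1 = -1 + S)
v = -108 (v = 4*(-3*(5 + 4)) = 4*(-3*9) = 4*(-27) = -108)
P = 756 (P = ((-1 - 5) - 1*1)*(-108) = (-6 - 1)*(-108) = -7*(-108) = 756)
(-44/P + 39)*17 = (-44/756 + 39)*17 = (-44*1/756 + 39)*17 = (-11/189 + 39)*17 = (7360/189)*17 = 125120/189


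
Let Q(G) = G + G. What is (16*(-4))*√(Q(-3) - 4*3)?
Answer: -192*I*√2 ≈ -271.53*I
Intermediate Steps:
Q(G) = 2*G
(16*(-4))*√(Q(-3) - 4*3) = (16*(-4))*√(2*(-3) - 4*3) = -64*√(-6 - 12) = -192*I*√2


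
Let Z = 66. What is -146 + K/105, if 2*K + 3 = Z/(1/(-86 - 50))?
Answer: -13213/70 ≈ -188.76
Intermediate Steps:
K = -8979/2 (K = -3/2 + (66/(1/(-86 - 50)))/2 = -3/2 + (66/(1/(-136)))/2 = -3/2 + (66/(-1/136))/2 = -3/2 + (66*(-136))/2 = -3/2 + (1/2)*(-8976) = -3/2 - 4488 = -8979/2 ≈ -4489.5)
-146 + K/105 = -146 - 8979/2/105 = -146 - 8979/2*1/105 = -146 - 2993/70 = -13213/70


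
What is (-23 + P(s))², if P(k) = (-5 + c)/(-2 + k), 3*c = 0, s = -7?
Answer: 40804/81 ≈ 503.75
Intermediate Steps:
c = 0 (c = (⅓)*0 = 0)
P(k) = -5/(-2 + k) (P(k) = (-5 + 0)/(-2 + k) = -5/(-2 + k))
(-23 + P(s))² = (-23 - 5/(-2 - 7))² = (-23 - 5/(-9))² = (-23 - 5*(-⅑))² = (-23 + 5/9)² = (-202/9)² = 40804/81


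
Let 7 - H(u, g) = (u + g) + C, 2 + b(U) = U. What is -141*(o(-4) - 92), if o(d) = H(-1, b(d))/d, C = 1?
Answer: 53721/4 ≈ 13430.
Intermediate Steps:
b(U) = -2 + U
H(u, g) = 6 - g - u (H(u, g) = 7 - ((u + g) + 1) = 7 - ((g + u) + 1) = 7 - (1 + g + u) = 7 + (-1 - g - u) = 6 - g - u)
o(d) = (9 - d)/d (o(d) = (6 - (-2 + d) - 1*(-1))/d = (6 + (2 - d) + 1)/d = (9 - d)/d)
-141*(o(-4) - 92) = -141*((9 - 1*(-4))/(-4) - 92) = -141*(-(9 + 4)/4 - 92) = -141*(-1/4*13 - 92) = -141*(-13/4 - 92) = -141*(-381/4) = 53721/4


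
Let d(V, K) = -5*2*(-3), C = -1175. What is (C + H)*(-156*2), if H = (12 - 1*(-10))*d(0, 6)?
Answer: 160680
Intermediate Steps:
d(V, K) = 30 (d(V, K) = -10*(-3) = 30)
H = 660 (H = (12 - 1*(-10))*30 = (12 + 10)*30 = 22*30 = 660)
(C + H)*(-156*2) = (-1175 + 660)*(-156*2) = -515*(-312) = 160680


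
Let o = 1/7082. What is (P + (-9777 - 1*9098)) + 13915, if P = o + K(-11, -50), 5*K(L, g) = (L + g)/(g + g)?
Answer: -8781463749/1770500 ≈ -4959.9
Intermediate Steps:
K(L, g) = (L + g)/(10*g) (K(L, g) = ((L + g)/(g + g))/5 = ((L + g)/((2*g)))/5 = ((L + g)*(1/(2*g)))/5 = ((L + g)/(2*g))/5 = (L + g)/(10*g))
o = 1/7082 ≈ 0.00014120
P = 216251/1770500 (P = 1/7082 + (1/10)*(-11 - 50)/(-50) = 1/7082 + (1/10)*(-1/50)*(-61) = 1/7082 + 61/500 = 216251/1770500 ≈ 0.12214)
(P + (-9777 - 1*9098)) + 13915 = (216251/1770500 + (-9777 - 1*9098)) + 13915 = (216251/1770500 + (-9777 - 9098)) + 13915 = (216251/1770500 - 18875) + 13915 = -33417971249/1770500 + 13915 = -8781463749/1770500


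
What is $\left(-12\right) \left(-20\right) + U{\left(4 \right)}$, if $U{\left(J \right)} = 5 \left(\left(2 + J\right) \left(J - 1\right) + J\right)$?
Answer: $350$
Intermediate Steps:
$U{\left(J \right)} = 5 J + 5 \left(-1 + J\right) \left(2 + J\right)$ ($U{\left(J \right)} = 5 \left(\left(2 + J\right) \left(-1 + J\right) + J\right) = 5 \left(\left(-1 + J\right) \left(2 + J\right) + J\right) = 5 \left(J + \left(-1 + J\right) \left(2 + J\right)\right) = 5 J + 5 \left(-1 + J\right) \left(2 + J\right)$)
$\left(-12\right) \left(-20\right) + U{\left(4 \right)} = \left(-12\right) \left(-20\right) + \left(-10 + 5 \cdot 4^{2} + 10 \cdot 4\right) = 240 + \left(-10 + 5 \cdot 16 + 40\right) = 240 + \left(-10 + 80 + 40\right) = 240 + 110 = 350$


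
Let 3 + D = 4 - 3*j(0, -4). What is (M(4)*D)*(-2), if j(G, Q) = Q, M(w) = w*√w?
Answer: -208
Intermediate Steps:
M(w) = w^(3/2)
D = 13 (D = -3 + (4 - 3*(-4)) = -3 + (4 + 12) = -3 + 16 = 13)
(M(4)*D)*(-2) = (4^(3/2)*13)*(-2) = (8*13)*(-2) = 104*(-2) = -208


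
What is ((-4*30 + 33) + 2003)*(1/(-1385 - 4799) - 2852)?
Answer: -8448012351/1546 ≈ -5.4644e+6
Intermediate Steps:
((-4*30 + 33) + 2003)*(1/(-1385 - 4799) - 2852) = ((-120 + 33) + 2003)*(1/(-6184) - 2852) = (-87 + 2003)*(-1/6184 - 2852) = 1916*(-17636769/6184) = -8448012351/1546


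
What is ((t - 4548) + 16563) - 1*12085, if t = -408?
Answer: -478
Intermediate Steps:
((t - 4548) + 16563) - 1*12085 = ((-408 - 4548) + 16563) - 1*12085 = (-4956 + 16563) - 12085 = 11607 - 12085 = -478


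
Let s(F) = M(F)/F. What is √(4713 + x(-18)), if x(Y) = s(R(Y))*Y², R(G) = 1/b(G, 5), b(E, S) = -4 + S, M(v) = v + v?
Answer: √5361 ≈ 73.219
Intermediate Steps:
M(v) = 2*v
R(G) = 1 (R(G) = 1/(-4 + 5) = 1/1 = 1)
s(F) = 2 (s(F) = (2*F)/F = 2)
x(Y) = 2*Y²
√(4713 + x(-18)) = √(4713 + 2*(-18)²) = √(4713 + 2*324) = √(4713 + 648) = √5361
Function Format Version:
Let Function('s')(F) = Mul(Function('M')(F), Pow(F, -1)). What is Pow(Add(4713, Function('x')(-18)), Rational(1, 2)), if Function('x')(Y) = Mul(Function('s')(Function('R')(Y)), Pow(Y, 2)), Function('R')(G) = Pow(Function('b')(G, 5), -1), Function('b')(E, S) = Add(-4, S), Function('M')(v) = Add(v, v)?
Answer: Pow(5361, Rational(1, 2)) ≈ 73.219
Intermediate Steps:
Function('M')(v) = Mul(2, v)
Function('R')(G) = 1 (Function('R')(G) = Pow(Add(-4, 5), -1) = Pow(1, -1) = 1)
Function('s')(F) = 2 (Function('s')(F) = Mul(Mul(2, F), Pow(F, -1)) = 2)
Function('x')(Y) = Mul(2, Pow(Y, 2))
Pow(Add(4713, Function('x')(-18)), Rational(1, 2)) = Pow(Add(4713, Mul(2, Pow(-18, 2))), Rational(1, 2)) = Pow(Add(4713, Mul(2, 324)), Rational(1, 2)) = Pow(Add(4713, 648), Rational(1, 2)) = Pow(5361, Rational(1, 2))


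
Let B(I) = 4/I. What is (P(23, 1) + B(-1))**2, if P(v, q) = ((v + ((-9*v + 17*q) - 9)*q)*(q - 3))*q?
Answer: 121104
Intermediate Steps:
P(v, q) = q*(-3 + q)*(v + q*(-9 - 9*v + 17*q)) (P(v, q) = ((v + (-9 - 9*v + 17*q)*q)*(-3 + q))*q = ((v + q*(-9 - 9*v + 17*q))*(-3 + q))*q = ((-3 + q)*(v + q*(-9 - 9*v + 17*q)))*q = q*(-3 + q)*(v + q*(-9 - 9*v + 17*q)))
(P(23, 1) + B(-1))**2 = (1*(-60*1**2 - 3*23 + 17*1**3 + 27*1 - 9*23*1**2 + 28*1*23) + 4/(-1))**2 = (1*(-60*1 - 69 + 17*1 + 27 - 9*23*1 + 644) + 4*(-1))**2 = (1*(-60 - 69 + 17 + 27 - 207 + 644) - 4)**2 = (1*352 - 4)**2 = (352 - 4)**2 = 348**2 = 121104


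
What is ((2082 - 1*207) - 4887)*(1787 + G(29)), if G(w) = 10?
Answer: -5412564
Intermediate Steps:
((2082 - 1*207) - 4887)*(1787 + G(29)) = ((2082 - 1*207) - 4887)*(1787 + 10) = ((2082 - 207) - 4887)*1797 = (1875 - 4887)*1797 = -3012*1797 = -5412564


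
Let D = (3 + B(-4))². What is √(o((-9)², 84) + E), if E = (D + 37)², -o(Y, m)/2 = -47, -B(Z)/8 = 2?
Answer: √42530 ≈ 206.23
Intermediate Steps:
B(Z) = -16 (B(Z) = -8*2 = -16)
o(Y, m) = 94 (o(Y, m) = -2*(-47) = 94)
D = 169 (D = (3 - 16)² = (-13)² = 169)
E = 42436 (E = (169 + 37)² = 206² = 42436)
√(o((-9)², 84) + E) = √(94 + 42436) = √42530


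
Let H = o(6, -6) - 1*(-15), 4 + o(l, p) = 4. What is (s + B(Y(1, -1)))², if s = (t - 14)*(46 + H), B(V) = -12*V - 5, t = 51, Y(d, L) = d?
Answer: 5017600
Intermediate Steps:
o(l, p) = 0 (o(l, p) = -4 + 4 = 0)
H = 15 (H = 0 - 1*(-15) = 0 + 15 = 15)
B(V) = -5 - 12*V
s = 2257 (s = (51 - 14)*(46 + 15) = 37*61 = 2257)
(s + B(Y(1, -1)))² = (2257 + (-5 - 12*1))² = (2257 + (-5 - 12))² = (2257 - 17)² = 2240² = 5017600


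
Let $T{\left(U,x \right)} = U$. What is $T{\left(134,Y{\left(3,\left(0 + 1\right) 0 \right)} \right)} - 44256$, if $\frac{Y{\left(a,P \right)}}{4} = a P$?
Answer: $-44122$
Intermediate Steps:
$Y{\left(a,P \right)} = 4 P a$ ($Y{\left(a,P \right)} = 4 a P = 4 P a$)
$T{\left(134,Y{\left(3,\left(0 + 1\right) 0 \right)} \right)} - 44256 = 134 - 44256 = -44122$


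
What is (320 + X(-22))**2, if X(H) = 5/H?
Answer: 49491225/484 ≈ 1.0225e+5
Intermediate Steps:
(320 + X(-22))**2 = (320 + 5/(-22))**2 = (320 + 5*(-1/22))**2 = (320 - 5/22)**2 = (7035/22)**2 = 49491225/484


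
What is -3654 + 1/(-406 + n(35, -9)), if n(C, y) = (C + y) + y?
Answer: -1421407/389 ≈ -3654.0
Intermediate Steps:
n(C, y) = C + 2*y
-3654 + 1/(-406 + n(35, -9)) = -3654 + 1/(-406 + (35 + 2*(-9))) = -3654 + 1/(-406 + (35 - 18)) = -3654 + 1/(-406 + 17) = -3654 + 1/(-389) = -3654 - 1/389 = -1421407/389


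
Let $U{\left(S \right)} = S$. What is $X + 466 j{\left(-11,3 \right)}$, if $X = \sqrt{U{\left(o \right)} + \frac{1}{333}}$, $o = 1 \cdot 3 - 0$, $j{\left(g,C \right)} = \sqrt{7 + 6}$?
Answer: $466 \sqrt{13} + \frac{10 \sqrt{370}}{111} \approx 1681.9$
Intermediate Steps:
$j{\left(g,C \right)} = \sqrt{13}$
$o = 3$ ($o = 3 + 0 = 3$)
$X = \frac{10 \sqrt{370}}{111}$ ($X = \sqrt{3 + \frac{1}{333}} = \sqrt{\frac{1000}{333}} = \frac{10 \sqrt{370}}{111} \approx 1.7329$)
$X + 466 j{\left(-11,3 \right)} = \frac{10 \sqrt{370}}{111} + 466 \sqrt{13} = 466 \sqrt{13} + \frac{10 \sqrt{370}}{111}$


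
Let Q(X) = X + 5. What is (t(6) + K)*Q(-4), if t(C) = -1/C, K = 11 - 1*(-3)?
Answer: 83/6 ≈ 13.833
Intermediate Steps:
Q(X) = 5 + X
K = 14 (K = 11 + 3 = 14)
(t(6) + K)*Q(-4) = (-1/6 + 14)*(5 - 4) = (-1*⅙ + 14)*1 = (-⅙ + 14)*1 = (83/6)*1 = 83/6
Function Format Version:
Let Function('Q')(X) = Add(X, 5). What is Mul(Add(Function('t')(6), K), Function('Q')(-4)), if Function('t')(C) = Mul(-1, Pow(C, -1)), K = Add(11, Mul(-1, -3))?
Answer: Rational(83, 6) ≈ 13.833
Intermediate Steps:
Function('Q')(X) = Add(5, X)
K = 14 (K = Add(11, 3) = 14)
Mul(Add(Function('t')(6), K), Function('Q')(-4)) = Mul(Add(Mul(-1, Pow(6, -1)), 14), Add(5, -4)) = Mul(Add(Mul(-1, Rational(1, 6)), 14), 1) = Mul(Add(Rational(-1, 6), 14), 1) = Mul(Rational(83, 6), 1) = Rational(83, 6)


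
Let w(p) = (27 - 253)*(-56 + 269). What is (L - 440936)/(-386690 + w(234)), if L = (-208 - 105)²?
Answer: 342967/434828 ≈ 0.78874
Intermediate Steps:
w(p) = -48138 (w(p) = -226*213 = -48138)
L = 97969 (L = (-313)² = 97969)
(L - 440936)/(-386690 + w(234)) = (97969 - 440936)/(-386690 - 48138) = -342967/(-434828) = -342967*(-1/434828) = 342967/434828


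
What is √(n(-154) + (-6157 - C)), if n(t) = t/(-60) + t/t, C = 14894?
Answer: I*√18942690/30 ≈ 145.08*I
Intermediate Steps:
n(t) = 1 - t/60 (n(t) = t*(-1/60) + 1 = -t/60 + 1 = 1 - t/60)
√(n(-154) + (-6157 - C)) = √((1 - 1/60*(-154)) + (-6157 - 1*14894)) = √((1 + 77/30) + (-6157 - 14894)) = √(107/30 - 21051) = √(-631423/30) = I*√18942690/30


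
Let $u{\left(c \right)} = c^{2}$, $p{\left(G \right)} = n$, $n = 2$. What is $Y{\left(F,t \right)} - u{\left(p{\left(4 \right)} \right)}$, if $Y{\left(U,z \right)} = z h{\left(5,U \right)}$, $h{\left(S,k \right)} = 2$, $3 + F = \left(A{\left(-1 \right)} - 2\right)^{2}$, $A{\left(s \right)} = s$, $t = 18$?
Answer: $32$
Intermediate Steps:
$p{\left(G \right)} = 2$
$F = 6$ ($F = -3 + \left(-1 - 2\right)^{2} = -3 + \left(-3\right)^{2} = -3 + 9 = 6$)
$Y{\left(U,z \right)} = 2 z$ ($Y{\left(U,z \right)} = z 2 = 2 z$)
$Y{\left(F,t \right)} - u{\left(p{\left(4 \right)} \right)} = 2 \cdot 18 - 2^{2} = 36 - 4 = 32$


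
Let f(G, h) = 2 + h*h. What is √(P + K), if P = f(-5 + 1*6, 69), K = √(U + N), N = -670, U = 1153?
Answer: √(4763 + √483) ≈ 69.174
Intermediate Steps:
K = √483 (K = √(1153 - 670) = √483 ≈ 21.977)
f(G, h) = 2 + h²
P = 4763 (P = 2 + 69² = 2 + 4761 = 4763)
√(P + K) = √(4763 + √483)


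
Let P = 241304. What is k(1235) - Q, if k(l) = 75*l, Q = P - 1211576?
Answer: 1062897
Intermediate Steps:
Q = -970272 (Q = 241304 - 1211576 = -970272)
k(1235) - Q = 75*1235 - 1*(-970272) = 92625 + 970272 = 1062897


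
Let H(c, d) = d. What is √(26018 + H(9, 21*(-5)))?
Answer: √25913 ≈ 160.98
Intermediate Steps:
√(26018 + H(9, 21*(-5))) = √(26018 + 21*(-5)) = √(26018 - 105) = √25913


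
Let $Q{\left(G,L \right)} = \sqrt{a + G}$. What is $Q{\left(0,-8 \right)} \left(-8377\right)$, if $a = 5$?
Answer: $- 8377 \sqrt{5} \approx -18732.0$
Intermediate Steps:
$Q{\left(G,L \right)} = \sqrt{5 + G}$
$Q{\left(0,-8 \right)} \left(-8377\right) = \sqrt{5 + 0} \left(-8377\right) = \sqrt{5} \left(-8377\right) = - 8377 \sqrt{5}$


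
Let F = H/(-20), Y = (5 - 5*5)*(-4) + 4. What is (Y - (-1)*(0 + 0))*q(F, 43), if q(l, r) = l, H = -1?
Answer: 21/5 ≈ 4.2000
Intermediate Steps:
Y = 84 (Y = (5 - 25)*(-4) + 4 = -20*(-4) + 4 = 80 + 4 = 84)
F = 1/20 (F = -1/(-20) = -1*(-1/20) = 1/20 ≈ 0.050000)
(Y - (-1)*(0 + 0))*q(F, 43) = (84 - (-1)*(0 + 0))*(1/20) = (84 - (-1)*0)*(1/20) = (84 - 1*0)*(1/20) = (84 + 0)*(1/20) = 84*(1/20) = 21/5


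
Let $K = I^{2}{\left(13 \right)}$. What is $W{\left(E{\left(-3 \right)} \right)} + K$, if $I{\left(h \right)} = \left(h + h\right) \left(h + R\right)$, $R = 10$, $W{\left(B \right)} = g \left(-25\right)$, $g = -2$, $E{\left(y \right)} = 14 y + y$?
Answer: $357654$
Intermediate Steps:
$E{\left(y \right)} = 15 y$
$W{\left(B \right)} = 50$ ($W{\left(B \right)} = \left(-2\right) \left(-25\right) = 50$)
$I{\left(h \right)} = 2 h \left(10 + h\right)$ ($I{\left(h \right)} = \left(h + h\right) \left(h + 10\right) = 2 h \left(10 + h\right)$)
$K = 357604$ ($K = \left(2 \cdot 13 \left(10 + 13\right)\right)^{2} = \left(2 \cdot 13 \cdot 23\right)^{2} = 598^{2} = 357604$)
$W{\left(E{\left(-3 \right)} \right)} + K = 50 + 357604 = 357654$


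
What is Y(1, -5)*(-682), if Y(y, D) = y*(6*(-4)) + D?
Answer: 19778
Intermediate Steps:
Y(y, D) = D - 24*y (Y(y, D) = y*(-24) + D = -24*y + D = D - 24*y)
Y(1, -5)*(-682) = (-5 - 24*1)*(-682) = (-5 - 24)*(-682) = -29*(-682) = 19778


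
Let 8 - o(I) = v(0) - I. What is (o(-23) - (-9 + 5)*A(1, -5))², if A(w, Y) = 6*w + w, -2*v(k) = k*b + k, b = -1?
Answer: 169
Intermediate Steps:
v(k) = 0 (v(k) = -(k*(-1) + k)/2 = -(-k + k)/2 = -½*0 = 0)
A(w, Y) = 7*w
o(I) = 8 + I (o(I) = 8 - (0 - I) = 8 - (-1)*I = 8 + I)
(o(-23) - (-9 + 5)*A(1, -5))² = ((8 - 23) - (-9 + 5)*7*1)² = (-15 - (-4)*7)² = (-15 - 1*(-28))² = (-15 + 28)² = 13² = 169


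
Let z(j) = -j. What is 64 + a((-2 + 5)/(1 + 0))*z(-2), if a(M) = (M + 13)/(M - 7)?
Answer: 56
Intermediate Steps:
a(M) = (13 + M)/(-7 + M)
64 + a((-2 + 5)/(1 + 0))*z(-2) = 64 + ((13 + (-2 + 5)/(1 + 0))/(-7 + (-2 + 5)/(1 + 0)))*(-1*(-2)) = 64 + ((13 + 3/1)/(-7 + 3/1))*2 = 64 + ((13 + 3*1)/(-7 + 3*1))*2 = 64 + ((13 + 3)/(-7 + 3))*2 = 64 + (16/(-4))*2 = 64 - ¼*16*2 = 64 - 4*2 = 64 - 8 = 56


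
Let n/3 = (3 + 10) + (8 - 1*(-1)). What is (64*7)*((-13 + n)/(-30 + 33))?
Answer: 23744/3 ≈ 7914.7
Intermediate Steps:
n = 66 (n = 3*((3 + 10) + (8 - 1*(-1))) = 3*(13 + (8 + 1)) = 3*(13 + 9) = 3*22 = 66)
(64*7)*((-13 + n)/(-30 + 33)) = (64*7)*((-13 + 66)/(-30 + 33)) = 448*(53/3) = 23744/3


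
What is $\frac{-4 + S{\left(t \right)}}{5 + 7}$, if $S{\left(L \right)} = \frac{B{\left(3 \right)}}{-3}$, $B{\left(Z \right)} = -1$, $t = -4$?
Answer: $- \frac{11}{36} \approx -0.30556$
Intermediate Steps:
$S{\left(L \right)} = \frac{1}{3}$ ($S{\left(L \right)} = - \frac{1}{-3} = \left(-1\right) \left(- \frac{1}{3}\right) = \frac{1}{3}$)
$\frac{-4 + S{\left(t \right)}}{5 + 7} = \frac{-4 + \frac{1}{3}}{5 + 7} = - \frac{11}{3 \cdot 12} = \left(- \frac{11}{3}\right) \frac{1}{12} = - \frac{11}{36}$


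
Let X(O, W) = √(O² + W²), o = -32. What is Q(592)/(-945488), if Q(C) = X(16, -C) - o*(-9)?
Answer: 18/59093 - √1370/59093 ≈ -0.00032176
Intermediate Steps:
Q(C) = -288 + √(256 + C²) (Q(C) = √(16² + (-C)²) - (-32)*(-9) = √(256 + C²) - 1*288 = √(256 + C²) - 288 = -288 + √(256 + C²))
Q(592)/(-945488) = (-288 + √(256 + 592²))/(-945488) = (-288 + √(256 + 350464))*(-1/945488) = (-288 + √350720)*(-1/945488) = (-288 + 16*√1370)*(-1/945488) = 18/59093 - √1370/59093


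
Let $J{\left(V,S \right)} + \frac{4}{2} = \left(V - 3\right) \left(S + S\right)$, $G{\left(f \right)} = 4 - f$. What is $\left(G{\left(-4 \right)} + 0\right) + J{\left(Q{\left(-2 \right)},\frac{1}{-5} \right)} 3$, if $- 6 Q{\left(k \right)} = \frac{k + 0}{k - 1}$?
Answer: $\frac{86}{15} \approx 5.7333$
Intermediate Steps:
$Q{\left(k \right)} = - \frac{k}{6 \left(-1 + k\right)}$ ($Q{\left(k \right)} = - \frac{\left(k + 0\right) \frac{1}{k - 1}}{6} = - \frac{k \frac{1}{-1 + k}}{6} = - \frac{k}{6 \left(-1 + k\right)}$)
$J{\left(V,S \right)} = -2 + 2 S \left(-3 + V\right)$ ($J{\left(V,S \right)} = -2 + \left(V - 3\right) \left(S + S\right) = -2 + \left(-3 + V\right) 2 S = -2 + 2 S \left(-3 + V\right)$)
$\left(G{\left(-4 \right)} + 0\right) + J{\left(Q{\left(-2 \right)},\frac{1}{-5} \right)} 3 = \left(\left(4 - -4\right) + 0\right) + \left(-2 - \frac{6}{-5} + \frac{2 \left(\left(-1\right) \left(-2\right) \frac{1}{-6 + 6 \left(-2\right)}\right)}{-5}\right) 3 = \left(\left(4 + 4\right) + 0\right) + \left(-2 - - \frac{6}{5} + 2 \left(- \frac{1}{5}\right) \left(\left(-1\right) \left(-2\right) \frac{1}{-6 - 12}\right)\right) 3 = \left(8 + 0\right) + \left(-2 + \frac{6}{5} + 2 \left(- \frac{1}{5}\right) \left(\left(-1\right) \left(-2\right) \frac{1}{-18}\right)\right) 3 = 8 + \left(-2 + \frac{6}{5} + 2 \left(- \frac{1}{5}\right) \left(\left(-1\right) \left(-2\right) \left(- \frac{1}{18}\right)\right)\right) 3 = 8 + \left(-2 + \frac{6}{5} + 2 \left(- \frac{1}{5}\right) \left(- \frac{1}{9}\right)\right) 3 = 8 + \left(-2 + \frac{6}{5} + \frac{2}{45}\right) 3 = 8 - \frac{34}{15} = \frac{86}{15}$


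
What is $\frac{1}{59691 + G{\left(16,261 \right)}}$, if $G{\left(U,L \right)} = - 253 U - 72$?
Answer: $\frac{1}{55571} \approx 1.7995 \cdot 10^{-5}$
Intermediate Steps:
$G{\left(U,L \right)} = -72 - 253 U$
$\frac{1}{59691 + G{\left(16,261 \right)}} = \frac{1}{59691 - 4120} = \frac{1}{55571}$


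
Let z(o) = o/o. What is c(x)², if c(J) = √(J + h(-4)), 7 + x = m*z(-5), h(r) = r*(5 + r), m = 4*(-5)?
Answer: -31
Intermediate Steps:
m = -20
z(o) = 1
x = -27 (x = -7 - 20*1 = -7 - 20 = -27)
c(J) = √(-4 + J) (c(J) = √(J - 4*(5 - 4)) = √(J - 4*1) = √(J - 4) = √(-4 + J))
c(x)² = (√(-4 - 27))² = (√(-31))² = (I*√31)² = -31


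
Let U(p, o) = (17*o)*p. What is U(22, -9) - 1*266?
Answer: -3632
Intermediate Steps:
U(p, o) = 17*o*p
U(22, -9) - 1*266 = 17*(-9)*22 - 1*266 = -3366 - 266 = -3632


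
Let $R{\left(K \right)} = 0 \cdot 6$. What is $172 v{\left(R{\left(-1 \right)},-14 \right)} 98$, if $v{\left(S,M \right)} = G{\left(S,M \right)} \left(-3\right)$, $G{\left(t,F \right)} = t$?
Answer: $0$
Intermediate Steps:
$R{\left(K \right)} = 0$
$v{\left(S,M \right)} = - 3 S$ ($v{\left(S,M \right)} = S \left(-3\right) = - 3 S$)
$172 v{\left(R{\left(-1 \right)},-14 \right)} 98 = 172 \left(\left(-3\right) 0\right) 98 = 172 \cdot 0 \cdot 98 = 0 \cdot 98 = 0$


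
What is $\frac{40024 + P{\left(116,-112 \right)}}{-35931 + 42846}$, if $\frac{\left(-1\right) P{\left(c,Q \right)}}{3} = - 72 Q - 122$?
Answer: $\frac{16198}{6915} \approx 2.3424$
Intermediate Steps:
$P{\left(c,Q \right)} = 366 + 216 Q$ ($P{\left(c,Q \right)} = - 3 \left(- 72 Q - 122\right) = - 3 \left(-122 - 72 Q\right) = 366 + 216 Q$)
$\frac{40024 + P{\left(116,-112 \right)}}{-35931 + 42846} = \frac{40024 + \left(366 + 216 \left(-112\right)\right)}{-35931 + 42846} = \frac{40024 + \left(366 - 24192\right)}{6915} = \left(40024 - 23826\right) \frac{1}{6915} = 16198 \cdot \frac{1}{6915} = \frac{16198}{6915}$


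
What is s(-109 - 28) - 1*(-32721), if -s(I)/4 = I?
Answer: 33269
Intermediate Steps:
s(I) = -4*I
s(-109 - 28) - 1*(-32721) = -4*(-109 - 28) - 1*(-32721) = -4*(-137) + 32721 = 548 + 32721 = 33269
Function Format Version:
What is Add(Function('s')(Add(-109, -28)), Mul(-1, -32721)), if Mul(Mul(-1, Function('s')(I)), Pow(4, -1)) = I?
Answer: 33269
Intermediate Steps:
Function('s')(I) = Mul(-4, I)
Add(Function('s')(Add(-109, -28)), Mul(-1, -32721)) = Add(Mul(-4, Add(-109, -28)), Mul(-1, -32721)) = Add(Mul(-4, -137), 32721) = Add(548, 32721) = 33269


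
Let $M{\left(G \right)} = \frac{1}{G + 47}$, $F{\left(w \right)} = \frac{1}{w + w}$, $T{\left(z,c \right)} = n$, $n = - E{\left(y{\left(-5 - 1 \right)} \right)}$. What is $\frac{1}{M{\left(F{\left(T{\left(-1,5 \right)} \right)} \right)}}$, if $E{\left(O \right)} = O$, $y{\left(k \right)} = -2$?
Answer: $\frac{189}{4} \approx 47.25$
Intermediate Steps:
$n = 2$ ($n = \left(-1\right) \left(-2\right) = 2$)
$T{\left(z,c \right)} = 2$
$F{\left(w \right)} = \frac{1}{2 w}$
$M{\left(G \right)} = \frac{1}{47 + G}$
$\frac{1}{M{\left(F{\left(T{\left(-1,5 \right)} \right)} \right)}} = \frac{1}{\frac{1}{47 + \frac{1}{2 \cdot 2}}} = \frac{1}{\frac{1}{47 + \frac{1}{2} \cdot \frac{1}{2}}} = \frac{1}{\frac{1}{47 + \frac{1}{4}}} = \frac{1}{\frac{1}{\frac{189}{4}}} = \frac{1}{\frac{4}{189}} = \frac{189}{4}$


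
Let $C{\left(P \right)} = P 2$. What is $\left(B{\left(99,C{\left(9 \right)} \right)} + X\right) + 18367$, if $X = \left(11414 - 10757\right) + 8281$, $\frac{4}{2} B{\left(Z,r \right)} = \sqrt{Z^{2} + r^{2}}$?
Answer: $27305 + \frac{45 \sqrt{5}}{2} \approx 27355.0$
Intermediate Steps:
$C{\left(P \right)} = 2 P$
$B{\left(Z,r \right)} = \frac{\sqrt{Z^{2} + r^{2}}}{2}$
$X = 8938$ ($X = 657 + 8281 = 8938$)
$\left(B{\left(99,C{\left(9 \right)} \right)} + X\right) + 18367 = \left(\frac{\sqrt{99^{2} + \left(2 \cdot 9\right)^{2}}}{2} + 8938\right) + 18367 = \left(\frac{\sqrt{9801 + 18^{2}}}{2} + 8938\right) + 18367 = \left(\frac{\sqrt{9801 + 324}}{2} + 8938\right) + 18367 = \left(\frac{\sqrt{10125}}{2} + 8938\right) + 18367 = \left(\frac{45 \sqrt{5}}{2} + 8938\right) + 18367 = \left(8938 + \frac{45 \sqrt{5}}{2}\right) + 18367 = 27305 + \frac{45 \sqrt{5}}{2}$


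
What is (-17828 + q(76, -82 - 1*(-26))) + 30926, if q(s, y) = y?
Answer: 13042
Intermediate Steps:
(-17828 + q(76, -82 - 1*(-26))) + 30926 = (-17828 + (-82 - 1*(-26))) + 30926 = (-17828 + (-82 + 26)) + 30926 = (-17828 - 56) + 30926 = -17884 + 30926 = 13042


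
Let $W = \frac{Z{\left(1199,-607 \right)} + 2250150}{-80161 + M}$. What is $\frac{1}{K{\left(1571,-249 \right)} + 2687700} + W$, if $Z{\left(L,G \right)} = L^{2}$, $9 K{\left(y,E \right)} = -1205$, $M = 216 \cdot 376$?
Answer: $\frac{17839934306768}{5103688045} \approx 3495.5$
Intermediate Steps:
$M = 81216$
$K{\left(y,E \right)} = - \frac{1205}{9}$ ($K{\left(y,E \right)} = \frac{1}{9} \left(-1205\right) = - \frac{1205}{9}$)
$W = \frac{3687751}{1055}$ ($W = \frac{1199^{2} + 2250150}{-80161 + 81216} = \frac{1437601 + 2250150}{1055} = 3687751 \cdot \frac{1}{1055} = \frac{3687751}{1055} \approx 3495.5$)
$\frac{1}{K{\left(1571,-249 \right)} + 2687700} + W = \frac{1}{- \frac{1205}{9} + 2687700} + \frac{3687751}{1055} = \frac{1}{\frac{24188095}{9}} + \frac{3687751}{1055} = \frac{9}{24188095} + \frac{3687751}{1055} = \frac{17839934306768}{5103688045}$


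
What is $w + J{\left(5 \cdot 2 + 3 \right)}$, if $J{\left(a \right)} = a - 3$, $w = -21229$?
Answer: $-21219$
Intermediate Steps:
$J{\left(a \right)} = -3 + a$
$w + J{\left(5 \cdot 2 + 3 \right)} = -21229 + \left(-3 + \left(5 \cdot 2 + 3\right)\right) = -21229 + \left(-3 + \left(10 + 3\right)\right) = -21229 + \left(-3 + 13\right) = -21229 + 10 = -21219$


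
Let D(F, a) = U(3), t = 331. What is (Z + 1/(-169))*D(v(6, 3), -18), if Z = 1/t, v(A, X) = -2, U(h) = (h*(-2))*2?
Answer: 1944/55939 ≈ 0.034752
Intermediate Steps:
U(h) = -4*h (U(h) = -2*h*2 = -4*h)
D(F, a) = -12 (D(F, a) = -4*3 = -12)
Z = 1/331 ≈ 0.0030211
(Z + 1/(-169))*D(v(6, 3), -18) = (1/331 + 1/(-169))*(-12) = (1/331 - 1/169)*(-12) = -162/55939*(-12) = 1944/55939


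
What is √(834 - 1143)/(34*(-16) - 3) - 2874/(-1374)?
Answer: 479/229 - I*√309/547 ≈ 2.0917 - 0.032136*I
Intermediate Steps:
√(834 - 1143)/(34*(-16) - 3) - 2874/(-1374) = √(-309)/(-544 - 3) - 2874*(-1/1374) = (I*√309)/(-547) + 479/229 = (I*√309)*(-1/547) + 479/229 = -I*√309/547 + 479/229 = 479/229 - I*√309/547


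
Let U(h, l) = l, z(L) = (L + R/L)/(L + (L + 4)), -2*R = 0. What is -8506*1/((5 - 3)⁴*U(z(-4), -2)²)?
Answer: -4253/32 ≈ -132.91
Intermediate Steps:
R = 0 (R = -½*0 = 0)
z(L) = L/(4 + 2*L) (z(L) = (L + 0/L)/(L + (L + 4)) = (L + 0)/(L + (4 + L)) = L/(4 + 2*L))
-8506*1/((5 - 3)⁴*U(z(-4), -2)²) = -8506*1/(4*(5 - 3)⁴) = -8506/((2²*(-2))²) = -8506/((4*(-2))²) = -8506/((-8)²) = -8506/64 = -8506*1/64 = -4253/32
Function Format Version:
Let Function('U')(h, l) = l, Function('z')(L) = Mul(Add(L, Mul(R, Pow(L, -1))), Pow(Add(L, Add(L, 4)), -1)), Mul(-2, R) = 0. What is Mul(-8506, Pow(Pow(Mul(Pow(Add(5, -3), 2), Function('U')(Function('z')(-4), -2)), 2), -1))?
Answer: Rational(-4253, 32) ≈ -132.91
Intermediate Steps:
R = 0 (R = Mul(Rational(-1, 2), 0) = 0)
Function('z')(L) = Mul(L, Pow(Add(4, Mul(2, L)), -1)) (Function('z')(L) = Mul(Add(L, Mul(0, Pow(L, -1))), Pow(Add(L, Add(L, 4)), -1)) = Mul(Add(L, 0), Pow(Add(L, Add(4, L)), -1)) = Mul(L, Pow(Add(4, Mul(2, L)), -1)))
Mul(-8506, Pow(Pow(Mul(Pow(Add(5, -3), 2), Function('U')(Function('z')(-4), -2)), 2), -1)) = Mul(-8506, Pow(Pow(Mul(Pow(Add(5, -3), 2), -2), 2), -1)) = Mul(-8506, Pow(Pow(Mul(Pow(2, 2), -2), 2), -1)) = Mul(-8506, Pow(Pow(Mul(4, -2), 2), -1)) = Mul(-8506, Pow(Pow(-8, 2), -1)) = Mul(-8506, Pow(64, -1)) = Mul(-8506, Rational(1, 64)) = Rational(-4253, 32)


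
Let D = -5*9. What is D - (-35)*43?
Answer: 1460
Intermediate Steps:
D = -45
D - (-35)*43 = -45 - (-35)*43 = -45 - 7*(-5)*43 = -45 + 35*43 = -45 + 1505 = 1460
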